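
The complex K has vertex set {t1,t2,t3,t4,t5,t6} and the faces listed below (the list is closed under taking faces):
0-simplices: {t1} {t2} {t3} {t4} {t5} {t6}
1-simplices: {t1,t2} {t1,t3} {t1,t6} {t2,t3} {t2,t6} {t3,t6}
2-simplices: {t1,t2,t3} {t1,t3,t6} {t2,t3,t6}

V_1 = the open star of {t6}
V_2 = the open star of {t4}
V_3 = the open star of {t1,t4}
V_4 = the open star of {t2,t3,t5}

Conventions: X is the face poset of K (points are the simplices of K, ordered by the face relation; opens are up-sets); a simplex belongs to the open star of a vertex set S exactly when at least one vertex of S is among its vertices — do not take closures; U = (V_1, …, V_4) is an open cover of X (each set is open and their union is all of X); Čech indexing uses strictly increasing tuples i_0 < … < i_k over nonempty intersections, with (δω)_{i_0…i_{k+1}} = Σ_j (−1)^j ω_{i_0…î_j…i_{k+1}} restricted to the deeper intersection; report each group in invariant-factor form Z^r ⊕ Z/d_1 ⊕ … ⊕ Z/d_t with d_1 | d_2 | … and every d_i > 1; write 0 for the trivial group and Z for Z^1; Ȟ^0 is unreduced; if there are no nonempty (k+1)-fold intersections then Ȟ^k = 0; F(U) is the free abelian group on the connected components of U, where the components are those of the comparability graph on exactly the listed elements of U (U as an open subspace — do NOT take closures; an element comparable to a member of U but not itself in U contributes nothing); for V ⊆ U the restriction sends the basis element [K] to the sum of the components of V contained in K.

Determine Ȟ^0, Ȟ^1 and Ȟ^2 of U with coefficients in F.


nonempty intersections:
  V1={{t6},{t1,t6},{t2,t6},{t3,t6},{t1,t3,t6},{t2,t3,t6}} V2={{t4}} V3={{t1},{t4},{t1,t2},{t1,t3},{t1,t6},{t1,t2,t3},{t1,t3,t6}} V4={{t2},{t3},{t5},{t1,t2},{t1,t3},{t2,t3},{t2,t6},{t3,t6},{t1,t2,t3},{t1,t3,t6},{t2,t3,t6}}
  V13={{t1,t6},{t1,t3,t6}} V14={{t2,t6},{t3,t6},{t1,t3,t6},{t2,t3,t6}} V23={{t4}} V34={{t1,t2},{t1,t3},{t1,t2,t3},{t1,t3,t6}}
  V134={{t1,t3,t6}}
components per intersection:
  V1: {{t6},{t1,t6},{t2,t6},{t3,t6},{t1,t3,t6},{t2,t3,t6}}
  V2: {{t4}}
  V3: {{t1},{t1,t2},{t1,t3},{t1,t6},{t1,t2,t3},{t1,t3,t6}} {{t4}}
  V4: {{t2},{t3},{t1,t2},{t1,t3},{t2,t3},{t2,t6},{t3,t6},{t1,t2,t3},{t1,t3,t6},{t2,t3,t6}} {{t5}}
  V13: {{t1,t6},{t1,t3,t6}}
  V14: {{t2,t6},{t3,t6},{t1,t3,t6},{t2,t3,t6}}
  V23: {{t4}}
  V34: {{t1,t2},{t1,t3},{t1,t2,t3},{t1,t3,t6}}
  V134: {{t1,t3,t6}}
C dims 6,4,1; δ0: rk 3, SNF 1^3; δ1: rk 1, SNF 1^1
Ȟ^0: (6−3)−0=3 ⇒ Z^3
Ȟ^1: (4−1)−3=0 ⇒ 0
Ȟ^2: (1−0)−1=0 ⇒ 0

Ȟ^0(U;F) ≅ Z^3, Ȟ^1(U;F) ≅ 0 and Ȟ^2(U;F) ≅ 0


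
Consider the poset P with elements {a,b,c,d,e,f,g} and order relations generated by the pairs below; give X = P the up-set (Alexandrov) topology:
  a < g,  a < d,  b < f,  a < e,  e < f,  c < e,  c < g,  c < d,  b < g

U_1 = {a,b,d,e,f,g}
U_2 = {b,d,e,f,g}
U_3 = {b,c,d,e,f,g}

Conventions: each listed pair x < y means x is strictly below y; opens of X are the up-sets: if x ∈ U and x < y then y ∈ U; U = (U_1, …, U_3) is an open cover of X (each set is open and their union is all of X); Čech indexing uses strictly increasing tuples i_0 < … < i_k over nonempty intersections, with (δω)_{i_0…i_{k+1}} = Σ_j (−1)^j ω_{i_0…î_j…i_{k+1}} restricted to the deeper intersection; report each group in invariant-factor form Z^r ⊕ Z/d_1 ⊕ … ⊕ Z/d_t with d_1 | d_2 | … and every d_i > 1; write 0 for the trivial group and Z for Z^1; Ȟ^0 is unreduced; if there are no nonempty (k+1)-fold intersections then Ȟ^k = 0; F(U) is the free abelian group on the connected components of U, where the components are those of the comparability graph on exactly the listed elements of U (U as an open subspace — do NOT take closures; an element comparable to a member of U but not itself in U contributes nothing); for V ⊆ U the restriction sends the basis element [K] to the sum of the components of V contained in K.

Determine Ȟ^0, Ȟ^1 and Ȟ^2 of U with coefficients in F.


Ȟ^0 ≅ Z; Ȟ^1 ≅ Z; Ȟ^2 ≅ 0

nonempty overlaps:
  U12={b,d,e,f,g} U13={b,d,e,f,g} U23={b,d,e,f,g}
  U123={b,d,e,f,g}
components per intersection:
  U1: {a,b,d,e,f,g}
  U2: {b,e,f,g} {d}
  U3: {b,c,d,e,f,g}
  U12: {b,e,f,g} {d}
  U13: {b,e,f,g} {d}
  U23: {b,e,f,g} {d}
  U123: {b,e,f,g} {d}
C dims 4,6,2; δ0: rk 3, SNF 1^3; δ1: rk 2, SNF 1^2
degree 0: 4−3−0 = 1 → Ȟ^0 ≅ Z
degree 1: 6−2−3 = 1 → Ȟ^1 ≅ Z
degree 2: 2−0−2 = 0 → Ȟ^2 ≅ 0


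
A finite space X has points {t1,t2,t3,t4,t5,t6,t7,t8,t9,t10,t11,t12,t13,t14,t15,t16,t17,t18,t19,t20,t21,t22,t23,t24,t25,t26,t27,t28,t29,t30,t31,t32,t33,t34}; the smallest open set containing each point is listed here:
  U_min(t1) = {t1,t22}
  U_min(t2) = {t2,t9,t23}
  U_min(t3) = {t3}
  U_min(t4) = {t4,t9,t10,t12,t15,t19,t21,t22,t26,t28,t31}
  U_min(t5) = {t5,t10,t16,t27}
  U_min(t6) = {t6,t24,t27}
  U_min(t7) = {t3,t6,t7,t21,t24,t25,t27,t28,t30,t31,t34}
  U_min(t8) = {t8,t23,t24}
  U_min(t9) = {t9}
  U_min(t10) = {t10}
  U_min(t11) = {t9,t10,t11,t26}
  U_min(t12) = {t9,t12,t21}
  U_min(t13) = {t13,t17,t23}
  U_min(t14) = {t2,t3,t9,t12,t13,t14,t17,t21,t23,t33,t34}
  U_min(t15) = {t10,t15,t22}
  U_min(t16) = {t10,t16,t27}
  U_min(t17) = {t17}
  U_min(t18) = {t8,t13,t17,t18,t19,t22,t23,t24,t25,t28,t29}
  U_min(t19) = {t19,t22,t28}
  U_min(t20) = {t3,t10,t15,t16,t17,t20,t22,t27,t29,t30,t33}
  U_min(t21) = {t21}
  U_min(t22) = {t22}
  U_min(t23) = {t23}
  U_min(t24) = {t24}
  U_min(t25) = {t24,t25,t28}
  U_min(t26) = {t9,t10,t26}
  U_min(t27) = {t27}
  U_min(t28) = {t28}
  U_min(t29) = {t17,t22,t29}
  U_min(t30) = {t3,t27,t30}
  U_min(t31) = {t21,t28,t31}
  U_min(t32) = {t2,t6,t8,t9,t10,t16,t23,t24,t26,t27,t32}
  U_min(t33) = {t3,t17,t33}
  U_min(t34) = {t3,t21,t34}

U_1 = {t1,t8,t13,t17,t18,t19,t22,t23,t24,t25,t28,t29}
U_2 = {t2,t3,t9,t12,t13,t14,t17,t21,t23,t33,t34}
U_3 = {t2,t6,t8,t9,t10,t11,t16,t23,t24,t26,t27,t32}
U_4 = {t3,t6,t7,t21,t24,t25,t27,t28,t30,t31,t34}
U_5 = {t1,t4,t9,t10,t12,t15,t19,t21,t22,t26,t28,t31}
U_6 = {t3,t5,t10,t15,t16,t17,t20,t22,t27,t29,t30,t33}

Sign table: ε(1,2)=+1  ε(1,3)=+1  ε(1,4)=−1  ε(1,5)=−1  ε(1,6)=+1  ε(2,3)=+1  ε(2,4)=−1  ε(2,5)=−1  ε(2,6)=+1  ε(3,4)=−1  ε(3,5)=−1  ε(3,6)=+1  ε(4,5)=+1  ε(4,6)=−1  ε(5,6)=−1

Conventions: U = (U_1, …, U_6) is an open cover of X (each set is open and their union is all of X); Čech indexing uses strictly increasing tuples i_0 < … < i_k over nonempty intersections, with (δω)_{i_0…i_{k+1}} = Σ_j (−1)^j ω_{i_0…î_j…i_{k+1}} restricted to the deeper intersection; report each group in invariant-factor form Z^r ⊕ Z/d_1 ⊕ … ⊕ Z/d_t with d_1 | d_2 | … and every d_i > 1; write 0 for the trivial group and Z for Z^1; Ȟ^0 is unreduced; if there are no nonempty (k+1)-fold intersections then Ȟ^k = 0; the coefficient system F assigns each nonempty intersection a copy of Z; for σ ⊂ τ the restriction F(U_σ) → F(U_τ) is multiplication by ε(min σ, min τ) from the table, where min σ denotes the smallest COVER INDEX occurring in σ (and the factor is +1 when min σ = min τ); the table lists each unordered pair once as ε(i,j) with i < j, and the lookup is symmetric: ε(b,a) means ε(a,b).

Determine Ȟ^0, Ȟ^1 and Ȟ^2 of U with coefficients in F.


nonempty overlaps:
  U12={t13,t17,t23} U13={t8,t23,t24} U14={t24,t25,t28} U15={t1,t19,t22,t28} U16={t17,t22,t29} U23={t2,t9,t23} U24={t3,t21,t34} U25={t9,t12,t21} U26={t3,t17,t33} U34={t6,t24,t27} U35={t9,t10,t26} U36={t10,t16,t27} U45={t21,t28,t31} U46={t3,t27,t30} U56={t10,t15,t22}
  U123={t23} U126={t17} U134={t24} U145={t28} U156={t22} U235={t9} U245={t21} U246={t3} U346={t27} U356={t10}
C dims 6,15,10; δ0: rk 5, SNF 1^5; δ1: rk 10, SNF 1^9·2
degree 0: 6−5−0 = 1 → Ȟ^0 ≅ Z
degree 1: 15−10−5 = 0 → Ȟ^1 ≅ 0
degree 2: 10−0−10 = 0 plus torsion [2] → Ȟ^2 ≅ Z/2

Ȟ^0 ≅ Z,  Ȟ^1 ≅ 0,  Ȟ^2 ≅ Z/2


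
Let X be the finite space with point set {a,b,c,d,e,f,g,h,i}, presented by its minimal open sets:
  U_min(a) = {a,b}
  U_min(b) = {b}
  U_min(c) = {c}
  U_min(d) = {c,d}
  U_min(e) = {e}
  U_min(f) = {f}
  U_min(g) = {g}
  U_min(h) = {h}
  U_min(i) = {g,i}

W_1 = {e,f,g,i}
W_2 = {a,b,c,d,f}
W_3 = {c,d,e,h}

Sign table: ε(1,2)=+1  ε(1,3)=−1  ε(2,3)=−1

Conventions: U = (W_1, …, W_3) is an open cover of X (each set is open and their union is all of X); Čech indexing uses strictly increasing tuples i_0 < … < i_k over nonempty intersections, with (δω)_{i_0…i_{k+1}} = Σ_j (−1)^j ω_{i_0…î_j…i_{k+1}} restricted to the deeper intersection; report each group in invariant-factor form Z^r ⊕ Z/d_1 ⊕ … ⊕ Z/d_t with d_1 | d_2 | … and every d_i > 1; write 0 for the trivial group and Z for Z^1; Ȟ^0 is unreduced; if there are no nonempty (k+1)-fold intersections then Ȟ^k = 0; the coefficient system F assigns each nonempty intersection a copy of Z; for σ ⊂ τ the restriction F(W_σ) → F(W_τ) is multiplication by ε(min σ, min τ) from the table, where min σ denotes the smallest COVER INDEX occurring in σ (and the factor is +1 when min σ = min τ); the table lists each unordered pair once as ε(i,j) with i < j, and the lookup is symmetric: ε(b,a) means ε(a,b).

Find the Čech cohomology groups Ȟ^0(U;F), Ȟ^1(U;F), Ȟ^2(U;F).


nerve simplices:
  W12={f} W13={e} W23={c,d}
C dims 3,3; δ0: rk 2, SNF 1^2
degree 0: 3−2−0 = 1 → Ȟ^0 ≅ Z
degree 1: 3−0−2 = 1 → Ȟ^1 ≅ Z
degree 2: 0−0−0 = 0 → Ȟ^2 ≅ 0

Ȟ^0(U;F) ≅ Z, Ȟ^1(U;F) ≅ Z and Ȟ^2(U;F) ≅ 0


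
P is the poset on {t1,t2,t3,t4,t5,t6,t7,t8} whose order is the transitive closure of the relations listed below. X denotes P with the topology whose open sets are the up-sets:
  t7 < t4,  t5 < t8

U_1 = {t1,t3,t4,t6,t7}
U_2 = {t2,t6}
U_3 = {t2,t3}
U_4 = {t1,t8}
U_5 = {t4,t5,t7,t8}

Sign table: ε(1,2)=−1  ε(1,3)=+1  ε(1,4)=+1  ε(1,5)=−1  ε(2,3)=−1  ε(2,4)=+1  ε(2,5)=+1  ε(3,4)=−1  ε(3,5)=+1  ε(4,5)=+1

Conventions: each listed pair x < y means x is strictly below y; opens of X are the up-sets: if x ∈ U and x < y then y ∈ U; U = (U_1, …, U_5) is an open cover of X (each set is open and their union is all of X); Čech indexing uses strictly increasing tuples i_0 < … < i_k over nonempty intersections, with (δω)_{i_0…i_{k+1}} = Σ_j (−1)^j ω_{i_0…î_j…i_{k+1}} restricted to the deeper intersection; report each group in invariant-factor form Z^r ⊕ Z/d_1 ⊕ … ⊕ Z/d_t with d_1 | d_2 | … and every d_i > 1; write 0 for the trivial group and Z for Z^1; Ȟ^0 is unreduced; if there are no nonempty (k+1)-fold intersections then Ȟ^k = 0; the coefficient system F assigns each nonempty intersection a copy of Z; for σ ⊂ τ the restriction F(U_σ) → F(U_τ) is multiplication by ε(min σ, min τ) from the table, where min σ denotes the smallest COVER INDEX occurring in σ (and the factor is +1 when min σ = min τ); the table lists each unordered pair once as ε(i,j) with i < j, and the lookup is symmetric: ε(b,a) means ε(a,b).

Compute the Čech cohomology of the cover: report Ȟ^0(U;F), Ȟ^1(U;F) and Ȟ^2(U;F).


Ȟ^0 = 0, Ȟ^1 = Z ⊕ Z/2, Ȟ^2 = 0

intersection data:
  U12={t6} U13={t3} U14={t1} U15={t4,t7} U23={t2} U45={t8}
C dims 5,6; δ0: rk 5, SNF 1^4·2
Ȟ^0 = (5 − 5) − 0 = 0, so Ȟ^0 ≅ 0
Ȟ^1 = (6 − 0) − 5 = 1 plus torsion [2], so Ȟ^1 ≅ Z ⊕ Z/2
Ȟ^2 = (0 − 0) − 0 = 0, so Ȟ^2 ≅ 0


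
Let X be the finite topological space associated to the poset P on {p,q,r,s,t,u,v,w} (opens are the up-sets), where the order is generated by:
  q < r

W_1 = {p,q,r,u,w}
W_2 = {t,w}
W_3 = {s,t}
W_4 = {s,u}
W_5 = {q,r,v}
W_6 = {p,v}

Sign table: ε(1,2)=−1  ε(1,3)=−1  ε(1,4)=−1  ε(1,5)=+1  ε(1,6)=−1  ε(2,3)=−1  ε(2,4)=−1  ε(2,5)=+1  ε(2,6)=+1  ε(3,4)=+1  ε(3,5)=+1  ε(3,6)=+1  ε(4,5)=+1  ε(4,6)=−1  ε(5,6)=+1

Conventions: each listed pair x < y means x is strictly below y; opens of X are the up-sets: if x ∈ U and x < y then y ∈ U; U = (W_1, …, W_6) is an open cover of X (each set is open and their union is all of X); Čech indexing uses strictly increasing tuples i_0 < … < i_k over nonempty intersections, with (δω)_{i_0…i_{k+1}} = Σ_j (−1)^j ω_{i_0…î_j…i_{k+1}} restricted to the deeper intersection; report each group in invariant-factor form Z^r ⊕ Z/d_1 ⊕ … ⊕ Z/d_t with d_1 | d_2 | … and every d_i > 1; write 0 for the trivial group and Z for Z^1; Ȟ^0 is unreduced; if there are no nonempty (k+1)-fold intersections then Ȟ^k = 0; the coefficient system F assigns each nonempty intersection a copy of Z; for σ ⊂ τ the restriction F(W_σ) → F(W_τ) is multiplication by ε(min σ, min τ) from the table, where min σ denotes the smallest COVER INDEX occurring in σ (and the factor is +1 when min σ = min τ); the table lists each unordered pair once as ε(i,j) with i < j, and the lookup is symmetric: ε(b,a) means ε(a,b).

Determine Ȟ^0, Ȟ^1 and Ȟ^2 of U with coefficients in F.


Ȟ^0 = 0, Ȟ^1 = Z ⊕ Z/2, Ȟ^2 = 0

nerve simplices:
  W12={w} W14={u} W15={q,r} W16={p} W23={t} W34={s} W56={v}
C dims 6,7; δ0: rk 6, SNF 1^5·2
degree 0: 6−6−0 = 0 → Ȟ^0 ≅ 0
degree 1: 7−0−6 = 1 plus torsion [2] → Ȟ^1 ≅ Z ⊕ Z/2
degree 2: 0−0−0 = 0 → Ȟ^2 ≅ 0


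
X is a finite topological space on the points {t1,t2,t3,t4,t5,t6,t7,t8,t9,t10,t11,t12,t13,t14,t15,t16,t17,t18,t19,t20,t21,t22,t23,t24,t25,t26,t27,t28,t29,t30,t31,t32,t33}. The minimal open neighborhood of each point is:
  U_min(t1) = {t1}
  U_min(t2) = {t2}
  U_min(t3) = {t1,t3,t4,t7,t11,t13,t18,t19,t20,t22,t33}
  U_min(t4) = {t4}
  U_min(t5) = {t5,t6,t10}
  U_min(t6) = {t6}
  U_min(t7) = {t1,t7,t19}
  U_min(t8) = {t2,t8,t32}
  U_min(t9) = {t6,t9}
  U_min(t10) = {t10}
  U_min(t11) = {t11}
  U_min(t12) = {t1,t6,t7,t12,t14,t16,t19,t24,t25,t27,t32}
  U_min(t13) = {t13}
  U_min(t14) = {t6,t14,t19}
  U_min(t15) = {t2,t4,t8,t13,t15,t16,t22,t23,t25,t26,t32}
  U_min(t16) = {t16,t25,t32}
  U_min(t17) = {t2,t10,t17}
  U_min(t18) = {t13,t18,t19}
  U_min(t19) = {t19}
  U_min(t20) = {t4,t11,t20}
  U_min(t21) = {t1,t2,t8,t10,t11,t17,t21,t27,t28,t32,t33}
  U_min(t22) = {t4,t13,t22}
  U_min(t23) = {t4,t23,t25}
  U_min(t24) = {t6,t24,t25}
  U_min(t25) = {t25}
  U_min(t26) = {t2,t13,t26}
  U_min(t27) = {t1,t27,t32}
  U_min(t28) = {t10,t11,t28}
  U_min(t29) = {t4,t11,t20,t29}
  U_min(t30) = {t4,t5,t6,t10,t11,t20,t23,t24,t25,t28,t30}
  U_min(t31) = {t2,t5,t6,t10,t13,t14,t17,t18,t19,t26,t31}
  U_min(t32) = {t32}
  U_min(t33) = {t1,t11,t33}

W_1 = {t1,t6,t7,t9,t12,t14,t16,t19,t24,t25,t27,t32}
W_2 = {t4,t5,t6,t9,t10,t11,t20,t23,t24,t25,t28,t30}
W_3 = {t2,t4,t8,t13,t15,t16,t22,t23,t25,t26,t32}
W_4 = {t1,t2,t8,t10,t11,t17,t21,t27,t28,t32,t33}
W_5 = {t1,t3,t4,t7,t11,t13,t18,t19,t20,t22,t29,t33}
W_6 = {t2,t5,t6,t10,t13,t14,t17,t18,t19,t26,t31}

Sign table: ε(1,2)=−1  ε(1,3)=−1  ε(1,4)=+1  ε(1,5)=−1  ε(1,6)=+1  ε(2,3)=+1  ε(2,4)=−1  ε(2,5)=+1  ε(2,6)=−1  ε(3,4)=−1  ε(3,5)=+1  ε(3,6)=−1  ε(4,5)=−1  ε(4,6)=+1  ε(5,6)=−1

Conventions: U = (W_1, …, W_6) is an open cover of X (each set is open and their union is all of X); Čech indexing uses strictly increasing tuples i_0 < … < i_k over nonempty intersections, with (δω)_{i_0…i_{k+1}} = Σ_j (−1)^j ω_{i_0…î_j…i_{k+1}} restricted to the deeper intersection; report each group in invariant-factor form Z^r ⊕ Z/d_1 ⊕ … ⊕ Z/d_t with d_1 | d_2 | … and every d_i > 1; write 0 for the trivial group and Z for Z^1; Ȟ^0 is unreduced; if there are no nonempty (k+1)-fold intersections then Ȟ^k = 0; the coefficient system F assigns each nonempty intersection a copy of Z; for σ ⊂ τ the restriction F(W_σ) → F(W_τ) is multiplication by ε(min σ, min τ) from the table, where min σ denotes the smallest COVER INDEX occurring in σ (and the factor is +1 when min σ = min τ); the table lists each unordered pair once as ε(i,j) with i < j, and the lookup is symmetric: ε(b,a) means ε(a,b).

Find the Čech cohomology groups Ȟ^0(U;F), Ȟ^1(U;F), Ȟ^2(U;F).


Ȟ^0(U;F) ≅ Z, Ȟ^1(U;F) ≅ 0, Ȟ^2(U;F) ≅ Z/2

nonempty overlaps:
  W12={t6,t9,t24,t25} W13={t16,t25,t32} W14={t1,t27,t32} W15={t1,t7,t19} W16={t6,t14,t19} W23={t4,t23,t25} W24={t10,t11,t28} W25={t4,t11,t20} W26={t5,t6,t10} W34={t2,t8,t32} W35={t4,t13,t22} W36={t2,t13,t26} W45={t1,t11,t33} W46={t2,t10,t17} W56={t13,t18,t19}
  W123={t25} W126={t6} W134={t32} W145={t1} W156={t19} W235={t4} W245={t11} W246={t10} W346={t2} W356={t13}
C dims 6,15,10; δ0: rk 5, SNF 1^5; δ1: rk 10, SNF 1^9·2
degree 0: 6−5−0 = 1 → Ȟ^0 ≅ Z
degree 1: 15−10−5 = 0 → Ȟ^1 ≅ 0
degree 2: 10−0−10 = 0 plus torsion [2] → Ȟ^2 ≅ Z/2


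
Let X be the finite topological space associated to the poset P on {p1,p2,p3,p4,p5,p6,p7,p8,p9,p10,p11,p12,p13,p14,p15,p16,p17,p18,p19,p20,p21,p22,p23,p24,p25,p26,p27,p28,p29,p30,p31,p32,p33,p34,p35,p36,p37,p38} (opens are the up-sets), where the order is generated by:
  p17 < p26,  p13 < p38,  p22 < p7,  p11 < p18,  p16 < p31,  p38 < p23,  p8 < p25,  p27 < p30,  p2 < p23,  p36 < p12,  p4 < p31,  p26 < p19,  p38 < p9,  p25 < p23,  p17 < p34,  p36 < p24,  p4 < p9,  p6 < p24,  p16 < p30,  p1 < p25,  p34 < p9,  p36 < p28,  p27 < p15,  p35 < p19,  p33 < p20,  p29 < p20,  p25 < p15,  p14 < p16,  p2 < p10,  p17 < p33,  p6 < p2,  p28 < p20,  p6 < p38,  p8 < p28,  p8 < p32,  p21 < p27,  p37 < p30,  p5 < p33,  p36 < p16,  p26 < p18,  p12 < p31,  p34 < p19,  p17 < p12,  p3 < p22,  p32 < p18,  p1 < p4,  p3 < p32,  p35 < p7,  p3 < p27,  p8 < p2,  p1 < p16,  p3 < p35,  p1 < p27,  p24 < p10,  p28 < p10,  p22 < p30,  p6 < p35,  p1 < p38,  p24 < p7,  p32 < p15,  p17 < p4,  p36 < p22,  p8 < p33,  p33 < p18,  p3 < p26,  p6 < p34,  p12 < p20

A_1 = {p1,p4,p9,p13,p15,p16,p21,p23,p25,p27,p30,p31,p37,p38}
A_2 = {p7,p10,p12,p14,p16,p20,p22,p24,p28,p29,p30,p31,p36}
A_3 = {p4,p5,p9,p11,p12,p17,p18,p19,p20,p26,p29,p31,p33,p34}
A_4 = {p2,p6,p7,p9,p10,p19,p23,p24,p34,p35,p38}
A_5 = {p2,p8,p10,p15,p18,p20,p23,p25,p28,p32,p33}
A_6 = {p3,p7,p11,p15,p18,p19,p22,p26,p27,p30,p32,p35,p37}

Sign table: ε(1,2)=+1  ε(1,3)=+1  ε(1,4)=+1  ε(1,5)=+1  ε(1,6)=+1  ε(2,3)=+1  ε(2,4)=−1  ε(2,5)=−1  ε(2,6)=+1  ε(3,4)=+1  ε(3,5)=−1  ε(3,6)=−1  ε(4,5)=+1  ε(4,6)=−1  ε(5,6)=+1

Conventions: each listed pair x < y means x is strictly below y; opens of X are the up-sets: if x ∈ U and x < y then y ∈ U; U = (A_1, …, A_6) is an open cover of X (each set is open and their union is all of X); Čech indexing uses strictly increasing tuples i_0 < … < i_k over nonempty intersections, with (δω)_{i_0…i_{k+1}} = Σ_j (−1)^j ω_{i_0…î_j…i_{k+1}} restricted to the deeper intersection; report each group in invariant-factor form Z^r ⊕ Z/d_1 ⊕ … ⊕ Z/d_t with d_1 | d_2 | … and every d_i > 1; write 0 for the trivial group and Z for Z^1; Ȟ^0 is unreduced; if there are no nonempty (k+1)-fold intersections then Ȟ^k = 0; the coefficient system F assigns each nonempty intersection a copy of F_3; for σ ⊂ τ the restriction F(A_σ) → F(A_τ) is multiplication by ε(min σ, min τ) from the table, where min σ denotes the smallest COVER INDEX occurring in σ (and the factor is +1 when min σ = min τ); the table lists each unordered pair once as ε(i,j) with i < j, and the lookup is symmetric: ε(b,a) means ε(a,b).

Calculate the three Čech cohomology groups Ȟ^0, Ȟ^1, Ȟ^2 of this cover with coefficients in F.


Ȟ^0(U;F) ≅ 0,  Ȟ^1(U;F) ≅ 0,  Ȟ^2(U;F) ≅ Z/3

intersection data:
  A12={p16,p30,p31} A13={p4,p9,p31} A14={p9,p23,p38} A15={p15,p23,p25} A16={p15,p27,p30,p37} A23={p12,p20,p29,p31} A24={p7,p10,p24} A25={p10,p20,p28} A26={p7,p22,p30} A34={p9,p19,p34} A35={p18,p20,p33} A36={p11,p18,p19,p26} A45={p2,p10,p23} A46={p7,p19,p35} A56={p15,p18,p32}
  A123={p31} A126={p30} A134={p9} A145={p23} A156={p15} A235={p20} A245={p10} A246={p7} A346={p19} A356={p18}
C dims 6,15,10; δ0: rk_F3 6; δ1: rk_F3 9
Ȟ^0 = (6 − 6) − 0 = 0, so Ȟ^0 ≅ 0
Ȟ^1 = (15 − 9) − 6 = 0, so Ȟ^1 ≅ 0
Ȟ^2 = (10 − 0) − 9 = 1, so Ȟ^2 ≅ Z/3


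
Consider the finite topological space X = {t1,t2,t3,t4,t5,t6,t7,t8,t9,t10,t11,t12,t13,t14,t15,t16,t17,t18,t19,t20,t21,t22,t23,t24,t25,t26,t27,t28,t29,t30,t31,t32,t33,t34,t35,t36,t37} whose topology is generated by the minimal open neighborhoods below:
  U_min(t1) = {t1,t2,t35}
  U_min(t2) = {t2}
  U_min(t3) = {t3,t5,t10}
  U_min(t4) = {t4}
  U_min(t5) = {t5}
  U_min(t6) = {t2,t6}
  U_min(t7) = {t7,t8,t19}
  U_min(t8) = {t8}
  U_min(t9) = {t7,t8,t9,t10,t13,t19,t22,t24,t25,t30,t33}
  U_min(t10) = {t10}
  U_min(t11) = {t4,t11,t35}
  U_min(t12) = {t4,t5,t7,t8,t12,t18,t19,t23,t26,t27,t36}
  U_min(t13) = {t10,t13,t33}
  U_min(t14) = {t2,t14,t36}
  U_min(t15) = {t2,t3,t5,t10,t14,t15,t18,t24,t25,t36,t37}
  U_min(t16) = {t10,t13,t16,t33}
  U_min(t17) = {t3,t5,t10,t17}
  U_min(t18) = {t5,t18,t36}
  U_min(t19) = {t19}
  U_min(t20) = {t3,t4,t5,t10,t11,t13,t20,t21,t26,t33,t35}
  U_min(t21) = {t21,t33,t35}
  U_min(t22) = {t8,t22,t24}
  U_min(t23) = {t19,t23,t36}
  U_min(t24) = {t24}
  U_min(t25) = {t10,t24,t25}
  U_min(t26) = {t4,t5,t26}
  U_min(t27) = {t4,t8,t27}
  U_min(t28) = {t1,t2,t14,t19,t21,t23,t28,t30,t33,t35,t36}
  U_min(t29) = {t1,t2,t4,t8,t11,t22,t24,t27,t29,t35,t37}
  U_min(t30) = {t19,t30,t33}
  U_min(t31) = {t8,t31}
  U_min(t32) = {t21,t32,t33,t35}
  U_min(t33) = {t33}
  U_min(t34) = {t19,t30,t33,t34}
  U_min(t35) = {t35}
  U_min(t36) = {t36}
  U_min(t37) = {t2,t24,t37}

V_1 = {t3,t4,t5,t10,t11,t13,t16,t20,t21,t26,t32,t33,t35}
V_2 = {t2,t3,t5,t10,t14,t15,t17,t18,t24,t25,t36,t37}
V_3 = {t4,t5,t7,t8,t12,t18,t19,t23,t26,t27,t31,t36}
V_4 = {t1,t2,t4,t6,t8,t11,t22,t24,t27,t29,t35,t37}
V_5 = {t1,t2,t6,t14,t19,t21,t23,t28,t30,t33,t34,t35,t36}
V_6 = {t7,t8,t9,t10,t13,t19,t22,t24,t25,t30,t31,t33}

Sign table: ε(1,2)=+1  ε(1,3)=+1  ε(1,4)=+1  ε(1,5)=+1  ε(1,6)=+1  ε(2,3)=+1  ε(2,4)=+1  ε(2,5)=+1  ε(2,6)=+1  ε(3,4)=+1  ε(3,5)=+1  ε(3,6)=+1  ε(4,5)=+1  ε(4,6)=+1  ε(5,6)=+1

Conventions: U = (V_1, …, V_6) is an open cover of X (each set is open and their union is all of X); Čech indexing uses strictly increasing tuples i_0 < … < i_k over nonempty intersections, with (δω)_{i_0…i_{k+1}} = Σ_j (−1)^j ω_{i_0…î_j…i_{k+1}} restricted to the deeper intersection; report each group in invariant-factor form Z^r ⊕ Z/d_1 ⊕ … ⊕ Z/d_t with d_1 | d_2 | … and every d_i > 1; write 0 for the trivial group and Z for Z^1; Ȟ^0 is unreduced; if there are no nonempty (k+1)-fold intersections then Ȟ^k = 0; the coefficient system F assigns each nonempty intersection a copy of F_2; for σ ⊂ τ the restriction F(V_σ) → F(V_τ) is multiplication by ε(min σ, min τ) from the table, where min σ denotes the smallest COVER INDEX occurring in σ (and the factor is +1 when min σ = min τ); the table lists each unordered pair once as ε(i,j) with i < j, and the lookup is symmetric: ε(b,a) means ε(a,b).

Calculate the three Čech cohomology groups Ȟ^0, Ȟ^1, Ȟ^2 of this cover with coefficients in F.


Ȟ^0 = Z/2, Ȟ^1 = Z/2, Ȟ^2 = Z/2

intersection data:
  V12={t3,t5,t10} V13={t4,t5,t26} V14={t4,t11,t35} V15={t21,t33,t35} V16={t10,t13,t33} V23={t5,t18,t36} V24={t2,t24,t37} V25={t2,t14,t36} V26={t10,t24,t25} V34={t4,t8,t27} V35={t19,t23,t36} V36={t7,t8,t19,t31} V45={t1,t2,t6,t35} V46={t8,t22,t24} V56={t19,t30,t33}
  V123={t5} V126={t10} V134={t4} V145={t35} V156={t33} V235={t36} V245={t2} V246={t24} V346={t8} V356={t19}
C dims 6,15,10; δ0: rk_F2 5; δ1: rk_F2 9
Ȟ^0 = (6 − 5) − 0 = 1, so Ȟ^0 ≅ Z/2
Ȟ^1 = (15 − 9) − 5 = 1, so Ȟ^1 ≅ Z/2
Ȟ^2 = (10 − 0) − 9 = 1, so Ȟ^2 ≅ Z/2


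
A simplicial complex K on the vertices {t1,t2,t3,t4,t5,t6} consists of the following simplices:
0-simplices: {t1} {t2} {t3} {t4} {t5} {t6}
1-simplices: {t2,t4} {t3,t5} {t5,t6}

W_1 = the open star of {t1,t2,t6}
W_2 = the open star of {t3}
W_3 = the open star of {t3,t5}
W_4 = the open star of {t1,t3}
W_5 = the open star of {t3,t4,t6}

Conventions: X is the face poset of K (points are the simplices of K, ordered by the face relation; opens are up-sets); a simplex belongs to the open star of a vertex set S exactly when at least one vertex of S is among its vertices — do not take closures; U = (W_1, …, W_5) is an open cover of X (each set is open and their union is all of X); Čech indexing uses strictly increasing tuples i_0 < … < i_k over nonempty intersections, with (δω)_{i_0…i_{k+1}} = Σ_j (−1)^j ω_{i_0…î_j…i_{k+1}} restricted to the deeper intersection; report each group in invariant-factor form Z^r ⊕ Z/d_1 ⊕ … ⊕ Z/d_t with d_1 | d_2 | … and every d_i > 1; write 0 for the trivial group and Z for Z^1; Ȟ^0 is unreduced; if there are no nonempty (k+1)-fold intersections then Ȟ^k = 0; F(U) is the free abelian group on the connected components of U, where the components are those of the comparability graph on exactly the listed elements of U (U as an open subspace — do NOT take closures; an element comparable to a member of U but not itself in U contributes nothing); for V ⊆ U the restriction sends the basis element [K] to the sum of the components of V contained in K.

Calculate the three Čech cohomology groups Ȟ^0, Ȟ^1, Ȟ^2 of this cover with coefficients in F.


Ȟ^0 ≅ Z^3,  Ȟ^1 ≅ 0,  Ȟ^2 ≅ 0

nonempty intersections:
  W1={{t1},{t2},{t6},{t2,t4},{t5,t6}} W2={{t3},{t3,t5}} W3={{t3},{t5},{t3,t5},{t5,t6}} W4={{t1},{t3},{t3,t5}} W5={{t3},{t4},{t6},{t2,t4},{t3,t5},{t5,t6}}
  W13={{t5,t6}} W14={{t1}} W15={{t6},{t2,t4},{t5,t6}} W23={{t3},{t3,t5}} W24={{t3},{t3,t5}} W25={{t3},{t3,t5}} W34={{t3},{t3,t5}} W35={{t3},{t3,t5},{t5,t6}} W45={{t3},{t3,t5}}
  W135={{t5,t6}} W234={{t3},{t3,t5}} W235={{t3},{t3,t5}} W245={{t3},{t3,t5}} W345={{t3},{t3,t5}}
  W2345={{t3},{t3,t5}}
components per intersection:
  W1: {{t1}} {{t2},{t2,t4}} {{t6},{t5,t6}}
  W2: {{t3},{t3,t5}}
  W3: {{t3},{t5},{t3,t5},{t5,t6}}
  W4: {{t1}} {{t3},{t3,t5}}
  W5: {{t3},{t3,t5}} {{t4},{t2,t4}} {{t6},{t5,t6}}
  W13: {{t5,t6}}
  W14: {{t1}}
  W15: {{t6},{t5,t6}} {{t2,t4}}
  W23: {{t3},{t3,t5}}
  W24: {{t3},{t3,t5}}
  W25: {{t3},{t3,t5}}
  W34: {{t3},{t3,t5}}
  W35: {{t3},{t3,t5}} {{t5,t6}}
  W45: {{t3},{t3,t5}}
  W135: {{t5,t6}}
  W234: {{t3},{t3,t5}}
  W235: {{t3},{t3,t5}}
  W245: {{t3},{t3,t5}}
  W345: {{t3},{t3,t5}}
  W2345: {{t3},{t3,t5}}
C dims 10,11,5,1; δ0: rk 7, SNF 1^7; δ1: rk 4, SNF 1^4; δ2: rk 1, SNF 1^1
Ȟ^0: (10−7)−0=3 ⇒ Z^3
Ȟ^1: (11−4)−7=0 ⇒ 0
Ȟ^2: (5−1)−4=0 ⇒ 0


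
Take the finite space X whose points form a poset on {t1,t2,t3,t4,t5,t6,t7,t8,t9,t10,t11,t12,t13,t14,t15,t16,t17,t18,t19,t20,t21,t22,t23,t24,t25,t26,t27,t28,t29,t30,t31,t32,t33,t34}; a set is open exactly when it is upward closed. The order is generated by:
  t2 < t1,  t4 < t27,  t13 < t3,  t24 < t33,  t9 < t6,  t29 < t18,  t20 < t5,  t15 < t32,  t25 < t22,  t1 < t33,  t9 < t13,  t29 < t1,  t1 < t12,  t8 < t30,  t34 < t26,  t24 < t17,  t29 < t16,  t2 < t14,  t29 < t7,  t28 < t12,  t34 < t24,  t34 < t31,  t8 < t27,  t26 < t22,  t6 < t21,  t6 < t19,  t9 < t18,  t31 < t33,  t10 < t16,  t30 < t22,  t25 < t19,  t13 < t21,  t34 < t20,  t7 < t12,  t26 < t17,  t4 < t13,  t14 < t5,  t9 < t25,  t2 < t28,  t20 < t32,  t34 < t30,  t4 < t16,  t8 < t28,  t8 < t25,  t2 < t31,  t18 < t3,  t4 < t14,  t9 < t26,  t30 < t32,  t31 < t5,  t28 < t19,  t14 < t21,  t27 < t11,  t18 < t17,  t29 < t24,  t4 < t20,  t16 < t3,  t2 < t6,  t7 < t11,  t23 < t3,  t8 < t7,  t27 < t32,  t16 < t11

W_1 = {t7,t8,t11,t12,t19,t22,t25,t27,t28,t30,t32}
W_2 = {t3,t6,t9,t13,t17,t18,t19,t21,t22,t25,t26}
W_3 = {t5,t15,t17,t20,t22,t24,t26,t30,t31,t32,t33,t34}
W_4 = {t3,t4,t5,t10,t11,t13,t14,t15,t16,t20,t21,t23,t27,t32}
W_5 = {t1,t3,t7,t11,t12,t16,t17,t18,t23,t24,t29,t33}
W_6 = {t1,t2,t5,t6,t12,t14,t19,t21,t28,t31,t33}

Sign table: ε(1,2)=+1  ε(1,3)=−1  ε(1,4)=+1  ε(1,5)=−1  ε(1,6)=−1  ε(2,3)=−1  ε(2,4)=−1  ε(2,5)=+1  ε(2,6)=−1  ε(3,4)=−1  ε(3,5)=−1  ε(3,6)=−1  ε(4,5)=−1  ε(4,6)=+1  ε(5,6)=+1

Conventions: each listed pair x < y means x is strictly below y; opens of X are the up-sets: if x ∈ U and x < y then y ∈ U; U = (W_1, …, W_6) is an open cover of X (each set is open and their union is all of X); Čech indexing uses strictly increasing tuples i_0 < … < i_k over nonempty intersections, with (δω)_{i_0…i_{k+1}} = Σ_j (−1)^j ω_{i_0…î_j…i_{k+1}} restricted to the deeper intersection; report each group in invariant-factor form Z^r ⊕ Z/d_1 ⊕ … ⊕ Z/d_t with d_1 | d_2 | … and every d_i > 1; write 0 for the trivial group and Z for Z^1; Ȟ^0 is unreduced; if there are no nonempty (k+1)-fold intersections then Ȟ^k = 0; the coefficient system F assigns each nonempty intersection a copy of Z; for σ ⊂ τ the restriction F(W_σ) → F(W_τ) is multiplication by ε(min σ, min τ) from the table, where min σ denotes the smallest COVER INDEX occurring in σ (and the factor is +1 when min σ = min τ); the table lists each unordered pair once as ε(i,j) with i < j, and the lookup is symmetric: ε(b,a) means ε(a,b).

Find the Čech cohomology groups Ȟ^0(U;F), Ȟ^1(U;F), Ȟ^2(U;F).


Ȟ^0 ≅ 0, Ȟ^1 ≅ Z/2 and Ȟ^2 ≅ Z

nerve of the cover:
  W12={t19,t22,t25} W13={t22,t30,t32} W14={t11,t27,t32} W15={t7,t11,t12} W16={t12,t19,t28} W23={t17,t22,t26} W24={t3,t13,t21} W25={t3,t17,t18} W26={t6,t19,t21} W34={t5,t15,t20,t32} W35={t17,t24,t33} W36={t5,t31,t33} W45={t3,t11,t16,t23} W46={t5,t14,t21} W56={t1,t12,t33}
  W123={t22} W126={t19} W134={t32} W145={t11} W156={t12} W235={t17} W245={t3} W246={t21} W346={t5} W356={t33}
C dims 6,15,10; δ0: rk 6, SNF 1^5·2; δ1: rk 9, SNF 1^9
Ȟ^0 = (6 − 6) − 0 = 0, so Ȟ^0 ≅ 0
Ȟ^1 = (15 − 9) − 6 = 0 plus torsion [2], so Ȟ^1 ≅ Z/2
Ȟ^2 = (10 − 0) − 9 = 1, so Ȟ^2 ≅ Z


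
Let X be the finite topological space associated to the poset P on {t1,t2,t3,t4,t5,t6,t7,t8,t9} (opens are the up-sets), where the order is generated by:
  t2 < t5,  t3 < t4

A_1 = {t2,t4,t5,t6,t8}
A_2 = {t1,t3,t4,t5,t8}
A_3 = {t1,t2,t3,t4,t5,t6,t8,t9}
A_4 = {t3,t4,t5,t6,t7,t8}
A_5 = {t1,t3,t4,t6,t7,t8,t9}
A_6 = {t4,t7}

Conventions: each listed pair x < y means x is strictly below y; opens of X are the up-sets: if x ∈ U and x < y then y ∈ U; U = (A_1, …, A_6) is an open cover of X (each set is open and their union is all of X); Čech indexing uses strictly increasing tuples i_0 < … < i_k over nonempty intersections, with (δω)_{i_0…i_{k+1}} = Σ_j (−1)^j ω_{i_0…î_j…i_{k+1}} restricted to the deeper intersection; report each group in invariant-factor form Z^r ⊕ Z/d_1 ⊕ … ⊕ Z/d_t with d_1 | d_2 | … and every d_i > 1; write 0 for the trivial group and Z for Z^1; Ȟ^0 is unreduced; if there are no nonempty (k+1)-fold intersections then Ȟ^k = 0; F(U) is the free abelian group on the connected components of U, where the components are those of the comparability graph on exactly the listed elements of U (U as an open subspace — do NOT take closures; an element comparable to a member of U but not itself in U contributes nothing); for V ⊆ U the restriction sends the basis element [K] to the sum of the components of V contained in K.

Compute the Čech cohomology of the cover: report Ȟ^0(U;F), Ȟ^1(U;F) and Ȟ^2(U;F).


nonempty overlaps:
  A12={t4,t5,t8} A13={t2,t4,t5,t6,t8} A14={t4,t5,t6,t8} A15={t4,t6,t8} A16={t4} A23={t1,t3,t4,t5,t8} A24={t3,t4,t5,t8} A25={t1,t3,t4,t8} A26={t4} A34={t3,t4,t5,t6,t8} A35={t1,t3,t4,t6,t8,t9} A36={t4} A45={t3,t4,t6,t7,t8} A46={t4,t7} A56={t4,t7}
  A123={t4,t5,t8} A124={t4,t5,t8} A125={t4,t8} A126={t4} A134={t4,t5,t6,t8} A135={t4,t6,t8} A136={t4} A145={t4,t6,t8} A146={t4} A156={t4} A234={t3,t4,t5,t8} A235={t1,t3,t4,t8} A236={t4} A245={t3,t4,t8} A246={t4} A256={t4} A345={t3,t4,t6,t8} A346={t4} A356={t4} A456={t4,t7}
  A1234={t4,t5,t8} A1235={t4,t8} A1236={t4} A1245={t4,t8} A1246={t4} A1256={t4} A1345={t4,t6,t8} A1346={t4} A1356={t4} A1456={t4} A2345={t3,t4,t8} A2346={t4} A2356={t4} A2456={t4} A3456={t4}
  A12345={t4,t8} A12346={t4} A12356={t4} A12456={t4} A13456={t4} A23456={t4}
  A123456={t4}
components per intersection:
  A1: {t2,t5} {t4} {t6} {t8}
  A2: {t1} {t3,t4} {t5} {t8}
  A3: {t1} {t2,t5} {t3,t4} {t6} {t8} {t9}
  A4: {t3,t4} {t5} {t6} {t7} {t8}
  A5: {t1} {t3,t4} {t6} {t7} {t8} {t9}
  A6: {t4} {t7}
  A12: {t4} {t5} {t8}
  A13: {t2,t5} {t4} {t6} {t8}
  A14: {t4} {t5} {t6} {t8}
  A15: {t4} {t6} {t8}
  A16: {t4}
  A23: {t1} {t3,t4} {t5} {t8}
  A24: {t3,t4} {t5} {t8}
  A25: {t1} {t3,t4} {t8}
  A26: {t4}
  A34: {t3,t4} {t5} {t6} {t8}
  A35: {t1} {t3,t4} {t6} {t8} {t9}
  A36: {t4}
  A45: {t3,t4} {t6} {t7} {t8}
  A46: {t4} {t7}
  A56: {t4} {t7}
  A123: {t4} {t5} {t8}
  A124: {t4} {t5} {t8}
  A125: {t4} {t8}
  A126: {t4}
  A134: {t4} {t5} {t6} {t8}
  A135: {t4} {t6} {t8}
  A136: {t4}
  A145: {t4} {t6} {t8}
  A146: {t4}
  A156: {t4}
  A234: {t3,t4} {t5} {t8}
  A235: {t1} {t3,t4} {t8}
  A236: {t4}
  A245: {t3,t4} {t8}
  A246: {t4}
  A256: {t4}
  A345: {t3,t4} {t6} {t8}
  A346: {t4}
  A356: {t4}
  A456: {t4} {t7}
  A1234: {t4} {t5} {t8}
  A1235: {t4} {t8}
  A1236: {t4}
  A1245: {t4} {t8}
  A1246: {t4}
  A1256: {t4}
  A1345: {t4} {t6} {t8}
  A1346: {t4}
  A1356: {t4}
  A1456: {t4}
  A2345: {t3,t4} {t8}
  A2346: {t4}
  A2356: {t4}
  A2456: {t4}
  A3456: {t4}
  A12345: {t4} {t8}
  A12346: {t4}
  A12356: {t4}
  A12456: {t4}
  A13456: {t4}
  A23456: {t4}
  A123456: {t4}
C dims 27,44,40,22; δ0: rk 20, SNF 1^20; δ1: rk 24, SNF 1^24; δ2: rk 16, SNF 1^16
degree 0: 27−20−0 = 7 → Ȟ^0 ≅ Z^7
degree 1: 44−24−20 = 0 → Ȟ^1 ≅ 0
degree 2: 40−16−24 = 0 → Ȟ^2 ≅ 0

Ȟ^0 ≅ Z^7; Ȟ^1 ≅ 0; Ȟ^2 ≅ 0


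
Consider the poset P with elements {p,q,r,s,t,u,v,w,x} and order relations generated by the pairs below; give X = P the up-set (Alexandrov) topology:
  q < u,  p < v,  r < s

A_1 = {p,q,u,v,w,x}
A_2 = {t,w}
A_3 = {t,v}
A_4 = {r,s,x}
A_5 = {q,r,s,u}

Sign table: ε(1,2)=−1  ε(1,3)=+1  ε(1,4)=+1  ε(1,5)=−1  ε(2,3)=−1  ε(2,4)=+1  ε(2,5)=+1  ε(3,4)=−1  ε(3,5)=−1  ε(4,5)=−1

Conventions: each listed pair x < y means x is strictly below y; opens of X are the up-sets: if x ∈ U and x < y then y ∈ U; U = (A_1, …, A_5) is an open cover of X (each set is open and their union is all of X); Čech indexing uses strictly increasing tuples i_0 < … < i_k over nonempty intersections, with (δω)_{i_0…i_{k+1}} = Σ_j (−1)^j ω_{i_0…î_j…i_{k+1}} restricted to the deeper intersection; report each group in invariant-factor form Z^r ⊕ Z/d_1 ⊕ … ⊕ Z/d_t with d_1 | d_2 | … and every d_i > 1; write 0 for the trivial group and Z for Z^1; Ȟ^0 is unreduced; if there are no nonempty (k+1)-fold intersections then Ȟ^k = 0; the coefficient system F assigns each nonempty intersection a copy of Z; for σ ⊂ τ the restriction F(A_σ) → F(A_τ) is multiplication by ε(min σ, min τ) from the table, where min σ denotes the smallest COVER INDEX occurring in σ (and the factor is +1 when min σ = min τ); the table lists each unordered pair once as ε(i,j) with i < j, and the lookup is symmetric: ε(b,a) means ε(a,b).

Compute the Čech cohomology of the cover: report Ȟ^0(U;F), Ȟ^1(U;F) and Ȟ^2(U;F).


cover nerve:
  A12={w} A13={v} A14={x} A15={q,u} A23={t} A45={r,s}
C dims 5,6; δ0: rk 4, SNF 1^4
Ȟ^0: (5−4)−0=1 ⇒ Z
Ȟ^1: (6−0)−4=2 ⇒ Z^2
Ȟ^2: (0−0)−0=0 ⇒ 0

Ȟ^0 = Z, Ȟ^1 = Z^2 and Ȟ^2 = 0


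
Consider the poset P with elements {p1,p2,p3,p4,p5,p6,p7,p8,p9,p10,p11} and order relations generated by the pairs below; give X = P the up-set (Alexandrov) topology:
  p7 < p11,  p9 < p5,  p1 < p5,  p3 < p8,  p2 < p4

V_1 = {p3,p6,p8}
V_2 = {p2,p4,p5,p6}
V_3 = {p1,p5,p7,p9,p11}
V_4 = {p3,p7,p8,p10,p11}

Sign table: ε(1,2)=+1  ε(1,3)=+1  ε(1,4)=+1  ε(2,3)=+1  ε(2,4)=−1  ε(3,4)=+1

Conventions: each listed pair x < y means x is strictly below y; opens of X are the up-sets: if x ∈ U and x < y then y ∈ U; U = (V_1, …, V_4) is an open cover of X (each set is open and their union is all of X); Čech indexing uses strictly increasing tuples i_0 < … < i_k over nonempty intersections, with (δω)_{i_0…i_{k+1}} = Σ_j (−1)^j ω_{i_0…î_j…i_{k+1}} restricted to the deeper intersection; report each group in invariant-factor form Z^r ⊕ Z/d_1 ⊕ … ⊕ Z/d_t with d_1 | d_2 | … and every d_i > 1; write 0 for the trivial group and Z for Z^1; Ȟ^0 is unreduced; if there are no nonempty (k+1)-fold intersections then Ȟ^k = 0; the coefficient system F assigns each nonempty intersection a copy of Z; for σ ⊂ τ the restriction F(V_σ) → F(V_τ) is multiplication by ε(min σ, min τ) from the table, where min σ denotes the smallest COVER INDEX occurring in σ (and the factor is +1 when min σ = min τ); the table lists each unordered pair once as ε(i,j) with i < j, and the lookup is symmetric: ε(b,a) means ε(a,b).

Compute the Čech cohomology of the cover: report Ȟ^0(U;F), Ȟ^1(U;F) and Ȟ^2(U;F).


cover nerve:
  V12={p6} V14={p3,p8} V23={p5} V34={p7,p11}
C dims 4,4; δ0: rk 3, SNF 1^3
Ȟ^0: (4−3)−0=1 ⇒ Z
Ȟ^1: (4−0)−3=1 ⇒ Z
Ȟ^2: (0−0)−0=0 ⇒ 0

Ȟ^0(U;F) ≅ Z,  Ȟ^1(U;F) ≅ Z,  Ȟ^2(U;F) ≅ 0


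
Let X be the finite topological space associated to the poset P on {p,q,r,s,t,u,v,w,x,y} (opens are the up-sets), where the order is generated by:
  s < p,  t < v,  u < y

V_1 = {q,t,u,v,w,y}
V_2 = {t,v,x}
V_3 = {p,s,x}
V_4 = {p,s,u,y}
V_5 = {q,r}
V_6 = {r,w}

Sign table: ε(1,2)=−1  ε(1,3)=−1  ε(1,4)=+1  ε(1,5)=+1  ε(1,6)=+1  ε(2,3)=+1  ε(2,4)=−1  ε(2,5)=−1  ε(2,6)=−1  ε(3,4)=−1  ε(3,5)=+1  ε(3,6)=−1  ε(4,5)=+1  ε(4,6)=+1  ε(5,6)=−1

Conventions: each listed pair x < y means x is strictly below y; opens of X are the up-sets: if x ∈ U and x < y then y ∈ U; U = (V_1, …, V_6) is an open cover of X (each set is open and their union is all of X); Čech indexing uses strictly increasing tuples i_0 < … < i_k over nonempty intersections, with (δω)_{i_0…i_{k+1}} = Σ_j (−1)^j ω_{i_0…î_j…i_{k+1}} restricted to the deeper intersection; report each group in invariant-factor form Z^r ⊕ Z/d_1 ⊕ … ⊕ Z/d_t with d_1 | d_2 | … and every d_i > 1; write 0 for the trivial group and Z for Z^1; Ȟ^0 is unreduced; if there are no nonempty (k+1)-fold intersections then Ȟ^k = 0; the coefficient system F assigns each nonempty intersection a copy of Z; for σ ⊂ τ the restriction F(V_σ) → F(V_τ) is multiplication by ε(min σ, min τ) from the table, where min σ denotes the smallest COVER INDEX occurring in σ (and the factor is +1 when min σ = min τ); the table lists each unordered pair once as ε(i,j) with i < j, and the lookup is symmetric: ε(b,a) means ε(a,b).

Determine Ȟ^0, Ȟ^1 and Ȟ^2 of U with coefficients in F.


Ȟ^0(U;F) ≅ 0; Ȟ^1(U;F) ≅ Z ⊕ Z/2; Ȟ^2(U;F) ≅ 0

intersection data:
  V12={t,v} V14={u,y} V15={q} V16={w} V23={x} V34={p,s} V56={r}
C dims 6,7; δ0: rk 6, SNF 1^5·2
Ȟ^0 = (6 − 6) − 0 = 0, so Ȟ^0 ≅ 0
Ȟ^1 = (7 − 0) − 6 = 1 plus torsion [2], so Ȟ^1 ≅ Z ⊕ Z/2
Ȟ^2 = (0 − 0) − 0 = 0, so Ȟ^2 ≅ 0


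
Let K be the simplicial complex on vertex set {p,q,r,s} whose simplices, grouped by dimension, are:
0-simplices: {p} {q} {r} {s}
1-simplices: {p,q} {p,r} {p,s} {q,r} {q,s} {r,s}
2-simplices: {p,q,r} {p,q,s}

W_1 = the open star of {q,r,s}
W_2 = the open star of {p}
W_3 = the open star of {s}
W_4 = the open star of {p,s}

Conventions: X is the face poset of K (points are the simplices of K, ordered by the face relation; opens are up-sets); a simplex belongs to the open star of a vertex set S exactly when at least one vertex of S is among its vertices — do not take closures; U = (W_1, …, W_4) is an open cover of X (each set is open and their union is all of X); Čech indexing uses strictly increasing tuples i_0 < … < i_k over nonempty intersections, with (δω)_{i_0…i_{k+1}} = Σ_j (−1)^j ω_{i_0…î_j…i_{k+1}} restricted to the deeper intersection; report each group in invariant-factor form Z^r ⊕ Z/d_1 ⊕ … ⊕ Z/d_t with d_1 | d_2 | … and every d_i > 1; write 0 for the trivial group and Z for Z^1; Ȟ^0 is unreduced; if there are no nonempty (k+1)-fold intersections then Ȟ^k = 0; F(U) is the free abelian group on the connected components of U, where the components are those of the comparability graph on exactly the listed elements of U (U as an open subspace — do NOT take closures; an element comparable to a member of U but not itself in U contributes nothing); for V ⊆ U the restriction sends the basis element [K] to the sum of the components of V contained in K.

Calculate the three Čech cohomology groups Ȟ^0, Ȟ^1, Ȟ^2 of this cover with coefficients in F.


nerve simplices:
  W1={{q},{r},{s},{p,q},{p,r},{p,s},{q,r},{q,s},{r,s},{p,q,r},{p,q,s}} W2={{p},{p,q},{p,r},{p,s},{p,q,r},{p,q,s}} W3={{s},{p,s},{q,s},{r,s},{p,q,s}} W4={{p},{s},{p,q},{p,r},{p,s},{q,s},{r,s},{p,q,r},{p,q,s}}
  W12={{p,q},{p,r},{p,s},{p,q,r},{p,q,s}} W13={{s},{p,s},{q,s},{r,s},{p,q,s}} W14={{s},{p,q},{p,r},{p,s},{q,s},{r,s},{p,q,r},{p,q,s}} W23={{p,s},{p,q,s}} W24={{p},{p,q},{p,r},{p,s},{p,q,r},{p,q,s}} W34={{s},{p,s},{q,s},{r,s},{p,q,s}}
  W123={{p,s},{p,q,s}} W124={{p,q},{p,r},{p,s},{p,q,r},{p,q,s}} W134={{s},{p,s},{q,s},{r,s},{p,q,s}} W234={{p,s},{p,q,s}}
  W1234={{p,s},{p,q,s}}
components per intersection:
  W1: {{q},{r},{s},{p,q},{p,r},{p,s},{q,r},{q,s},{r,s},{p,q,r},{p,q,s}}
  W2: {{p},{p,q},{p,r},{p,s},{p,q,r},{p,q,s}}
  W3: {{s},{p,s},{q,s},{r,s},{p,q,s}}
  W4: {{p},{s},{p,q},{p,r},{p,s},{q,s},{r,s},{p,q,r},{p,q,s}}
  W12: {{p,q},{p,r},{p,s},{p,q,r},{p,q,s}}
  W13: {{s},{p,s},{q,s},{r,s},{p,q,s}}
  W14: {{s},{p,q},{p,r},{p,s},{q,s},{r,s},{p,q,r},{p,q,s}}
  W23: {{p,s},{p,q,s}}
  W24: {{p},{p,q},{p,r},{p,s},{p,q,r},{p,q,s}}
  W34: {{s},{p,s},{q,s},{r,s},{p,q,s}}
  W123: {{p,s},{p,q,s}}
  W124: {{p,q},{p,r},{p,s},{p,q,r},{p,q,s}}
  W134: {{s},{p,s},{q,s},{r,s},{p,q,s}}
  W234: {{p,s},{p,q,s}}
  W1234: {{p,s},{p,q,s}}
C dims 4,6,4,1; δ0: rk 3, SNF 1^3; δ1: rk 3, SNF 1^3; δ2: rk 1, SNF 1^1
degree 0: 4−3−0 = 1 → Ȟ^0 ≅ Z
degree 1: 6−3−3 = 0 → Ȟ^1 ≅ 0
degree 2: 4−1−3 = 0 → Ȟ^2 ≅ 0

Ȟ^0(U;F) ≅ Z, Ȟ^1(U;F) ≅ 0, Ȟ^2(U;F) ≅ 0
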